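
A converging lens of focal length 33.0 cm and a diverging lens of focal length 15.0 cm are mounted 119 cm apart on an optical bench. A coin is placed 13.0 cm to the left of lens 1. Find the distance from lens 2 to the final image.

13.6 cm

Lens 1: 1/d_i1 = 1/f₁ − 1/d_o1 = 1/(33.0) − 1/(13.0) = -0.04662, so d_i1 = -21.45 cm.
The intermediate image is 21.45 cm to the left of lens 1 (virtual), which is 119 − (-21.45) = 140.4 cm to the left of lens 2, so d_o2 = +140.4 cm.
Lens 2 is diverging, so f₂ = −15.0 cm.
Lens 2: 1/d_i2 = 1/f₂ − 1/d_o2 = 1/(-15.0) − 1/(140.4) = -0.07379, so d_i2 = -13.6 cm.
The final image is virtual, 13.6 cm to the left of lens 2 (overall magnification ≈ 0.16).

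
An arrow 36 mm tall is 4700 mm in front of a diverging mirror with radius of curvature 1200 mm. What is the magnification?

f = R/2 = 1200/2 = 600.0 mm; for a diverging mirror, f = -600.0 mm.
1/d_i = 1/f − 1/d_o = 1/(-600.0) − 1/(4700) = -0.001879, so d_i = -532.1 mm.
m = −d_i/d_o = −(-532.1)/(4700) = +0.113.
The image is virtual, upright and reduced, behind the mirror.

m = +0.113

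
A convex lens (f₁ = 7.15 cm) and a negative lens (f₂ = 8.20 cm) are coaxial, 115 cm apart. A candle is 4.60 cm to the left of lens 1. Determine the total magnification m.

m = +0.169

Lens 1: 1/d_i1 = 1/(7.15) − 1/(4.60) = -0.07753, so d_i1 = -12.90 cm; m₁ = −d_i1/d_o1 = +2.804.
d_o2 = 115 − (-12.90) = 127.9 cm.
f₂ = −8.20 cm (diverging).
Lens 2: 1/d_i2 = 1/(-8.20) − 1/(127.9) = -0.1298, so d_i2 = -7.706 cm; m₂ = −d_i2/d_o2 = +0.06025.
m = m₁·m₂ = (+2.804)(+0.06025) = +0.169.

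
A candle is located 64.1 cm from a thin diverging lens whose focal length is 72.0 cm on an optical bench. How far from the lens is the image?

33.9 cm

For a diverging lens, f = -72.0 cm.
Thin-lens equation: 1/s_i = 1/f − 1/s_o = 1/(-72.00) − 1/(64.1) = -0.01389 − 0.01560 = -0.02949, so s_i = -33.9 cm.
The image is virtual, upright and reduced, on the same side as the object.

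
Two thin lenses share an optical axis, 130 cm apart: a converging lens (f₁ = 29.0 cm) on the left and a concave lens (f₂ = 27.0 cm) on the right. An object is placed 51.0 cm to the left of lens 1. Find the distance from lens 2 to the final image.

Lens 1: 1/d_i1 = 1/f₁ − 1/d_o1 = 1/(29.0) − 1/(51.0) = 0.01487, so d_i1 = 67.23 cm.
The intermediate image is 67.23 cm to the right of lens 1, which is 130 − (67.23) = 62.77 cm to the left of lens 2, so d_o2 = +62.77 cm.
Lens 2 is diverging, so f₂ = −27.0 cm.
Lens 2: 1/d_i2 = 1/f₂ − 1/d_o2 = 1/(-27.0) − 1/(62.77) = -0.05297, so d_i2 = -18.9 cm.
The final image is virtual, 18.9 cm to the left of lens 2 (overall magnification ≈ -0.40).

18.9 cm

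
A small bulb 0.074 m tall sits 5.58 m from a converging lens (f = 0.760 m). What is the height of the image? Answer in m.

1/d_i = 1/f − 1/d_o = 1/(0.7600) − 1/(5.58) = 1.137, so d_i = 0.8798 m.
m = −d_i/d_o = -0.1577.
|h_i| = |m|·h_o = 0.1577 × 0.074 = 0.0117 m. The image is real, inverted and reduced, on the far side of the lens.

0.0117 m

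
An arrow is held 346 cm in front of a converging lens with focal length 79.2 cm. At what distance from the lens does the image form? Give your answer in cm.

Thin-lens equation: 1/d_i = 1/f − 1/d_o = 1/(79.20) − 1/(346) = 0.01263 − 0.002890 = 0.009736, so d_i = 103 cm.
The image is real, inverted and reduced, on the far side of the lens.

103 cm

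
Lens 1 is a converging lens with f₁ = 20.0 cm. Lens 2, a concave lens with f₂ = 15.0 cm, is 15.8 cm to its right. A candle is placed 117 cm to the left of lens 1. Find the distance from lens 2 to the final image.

Lens 1: 1/d_i1 = 1/f₁ − 1/d_o1 = 1/(20.0) − 1/(117) = 0.04145, so d_i1 = 24.12 cm.
The intermediate image is 24.12 cm to the right of lens 1, which lies 8.320 cm to the right of lens 2 — a virtual object — so d_o2 = −8.320 cm.
Lens 2 is diverging, so f₂ = −15.0 cm.
Lens 2: 1/d_i2 = 1/f₂ − 1/d_o2 = 1/(-15.0) − 1/(-8.320) = 0.05353, so d_i2 = 18.7 cm.
The final image is real, 18.7 cm to the right of lens 2 (overall magnification ≈ -0.46).

18.7 cm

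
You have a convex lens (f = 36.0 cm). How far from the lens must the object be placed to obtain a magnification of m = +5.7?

m = −d_i/d_o ⇒ d_i = −m·d_o.
1/f = 1/d_o + 1/d_i = 1/d_o − 1/(m·d_o) = (1 − 1/m)/d_o, so d_o = f(1 − 1/m) = (36.00)(1 − 1/(+5.7)) = 29.7 cm.

29.7 cm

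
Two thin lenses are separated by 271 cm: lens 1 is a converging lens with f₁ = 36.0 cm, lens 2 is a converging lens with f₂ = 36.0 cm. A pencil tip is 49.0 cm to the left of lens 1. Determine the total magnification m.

Lens 1: 1/d_i1 = 1/(36.0) − 1/(49.0) = 0.007370, so d_i1 = 135.7 cm; m₁ = −d_i1/d_o1 = -2.769.
d_o2 = 271 − (135.7) = 135.3 cm.
Lens 2: 1/d_i2 = 1/(36.0) − 1/(135.3) = 0.02039, so d_i2 = 49.05 cm; m₂ = −d_i2/d_o2 = -0.3625.
m = m₁·m₂ = (-2.769)(-0.3625) = +1.00.

m = +1.00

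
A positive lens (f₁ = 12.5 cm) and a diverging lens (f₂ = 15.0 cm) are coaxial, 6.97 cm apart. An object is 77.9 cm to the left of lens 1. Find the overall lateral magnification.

Lens 1: 1/d_i1 = 1/(12.5) − 1/(77.9) = 0.06716, so d_i1 = 14.89 cm; m₁ = −d_i1/d_o1 = -0.1911.
d_o2 = 6.97 − (14.89) = -7.920 cm (virtual object).
f₂ = −15.0 cm (diverging).
Lens 2: 1/d_i2 = 1/(-15.0) − 1/(-7.920) = 0.05960, so d_i2 = 16.78 cm; m₂ = −d_i2/d_o2 = +2.119.
m = m₁·m₂ = (-0.1911)(+2.119) = -0.405.

m = -0.405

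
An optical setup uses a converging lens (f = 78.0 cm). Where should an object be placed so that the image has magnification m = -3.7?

m = −d_i/d_o ⇒ d_i = −m·d_o.
1/f = 1/d_o + 1/d_i = 1/d_o − 1/(m·d_o) = (1 − 1/m)/d_o, so d_o = f(1 − 1/m) = (78.00)(1 − 1/(-3.7)) = 99.1 cm.

99.1 cm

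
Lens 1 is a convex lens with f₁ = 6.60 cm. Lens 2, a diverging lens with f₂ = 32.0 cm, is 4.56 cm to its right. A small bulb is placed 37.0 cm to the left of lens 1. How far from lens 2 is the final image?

3.90 cm

Lens 1: 1/d_i1 = 1/f₁ − 1/d_o1 = 1/(6.60) − 1/(37.0) = 0.1245, so d_i1 = 8.033 cm.
The intermediate image is 8.033 cm to the right of lens 1, which lies 3.473 cm to the right of lens 2 — a virtual object — so d_o2 = −3.473 cm.
Lens 2 is diverging, so f₂ = −32.0 cm.
Lens 2: 1/d_i2 = 1/f₂ − 1/d_o2 = 1/(-32.0) − 1/(-3.473) = 0.2567, so d_i2 = 3.90 cm.
The final image is real, 3.90 cm to the right of lens 2 (overall magnification ≈ -0.24).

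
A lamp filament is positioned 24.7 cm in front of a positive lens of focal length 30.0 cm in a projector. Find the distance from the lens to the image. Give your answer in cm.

Lens equation: 1/d_i = 1/f − 1/d_o = 1/(30.00) − 1/(24.7) = 0.03333 − 0.04049 = -0.007152, so d_i = -140 cm.
The image is virtual, upright and enlarged, on the same side as the object.

140 cm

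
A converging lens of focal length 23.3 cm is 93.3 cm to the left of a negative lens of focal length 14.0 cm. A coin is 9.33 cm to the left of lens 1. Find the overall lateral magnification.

Lens 1: 1/d_i1 = 1/(23.3) − 1/(9.33) = -0.06426, so d_i1 = -15.56 cm; m₁ = −d_i1/d_o1 = +1.668.
d_o2 = 93.3 − (-15.56) = 108.9 cm.
f₂ = −14.0 cm (diverging).
Lens 2: 1/d_i2 = 1/(-14.0) − 1/(108.9) = -0.08061, so d_i2 = -12.41 cm; m₂ = −d_i2/d_o2 = +0.1139.
m = m₁·m₂ = (+1.668)(+0.1139) = +0.190.

m = +0.190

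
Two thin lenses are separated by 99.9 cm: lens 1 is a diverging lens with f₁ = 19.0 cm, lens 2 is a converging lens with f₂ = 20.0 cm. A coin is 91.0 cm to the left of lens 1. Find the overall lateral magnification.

m = -0.0361

f₁ = −19.0 cm (diverging).
Lens 1: 1/d_i1 = 1/(-19.0) − 1/(91.0) = -0.06362, so d_i1 = -15.72 cm; m₁ = −d_i1/d_o1 = +0.1727.
d_o2 = 99.9 − (-15.72) = 115.6 cm.
Lens 2: 1/d_i2 = 1/(20.0) − 1/(115.6) = 0.04135, so d_i2 = 24.18 cm; m₂ = −d_i2/d_o2 = -0.2092.
m = m₁·m₂ = (+0.1727)(-0.2092) = -0.0361.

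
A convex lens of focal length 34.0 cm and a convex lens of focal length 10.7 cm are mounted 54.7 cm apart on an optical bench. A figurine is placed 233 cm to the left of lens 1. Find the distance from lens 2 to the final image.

38.0 cm

Lens 1: 1/d_i1 = 1/f₁ − 1/d_o1 = 1/(34.0) − 1/(233) = 0.02512, so d_i1 = 39.81 cm.
The intermediate image is 39.81 cm to the right of lens 1, which is 54.7 − (39.81) = 14.89 cm to the left of lens 2, so d_o2 = +14.89 cm.
Lens 2: 1/d_i2 = 1/f₂ − 1/d_o2 = 1/(10.7) − 1/(14.89) = 0.02630, so d_i2 = 38.0 cm.
The final image is real, 38.0 cm to the right of lens 2 (overall magnification ≈ 0.44).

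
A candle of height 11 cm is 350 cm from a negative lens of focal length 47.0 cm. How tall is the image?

1.30 cm

For a negative lens, f = -47.0 cm.
1/d_i = 1/f − 1/d_o = 1/(-47.00) − 1/(350) = -0.02413, so d_i = -41.44 cm.
m = −d_i/d_o = +0.1184.
|h_i| = |m|·h_o = 0.1184 × 11 = 1.30 cm. The image is virtual, upright and reduced, on the same side as the object.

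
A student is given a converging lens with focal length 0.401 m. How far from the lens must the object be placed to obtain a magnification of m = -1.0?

0.802 m

m = −d_i/d_o ⇒ d_i = −m·d_o.
1/f = 1/d_o + 1/d_i = 1/d_o − 1/(m·d_o) = (1 − 1/m)/d_o, so d_o = f(1 − 1/m) = (0.4010)(1 − 1/(-1.0)) = 0.802 m.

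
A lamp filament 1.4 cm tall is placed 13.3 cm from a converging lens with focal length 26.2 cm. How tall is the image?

2.84 cm

1/d_i = 1/f − 1/d_o = 1/(26.20) − 1/(13.3) = -0.03702, so d_i = -27.01 cm.
m = −d_i/d_o = +2.031.
|h_i| = |m|·h_o = 2.031 × 1.4 = 2.84 cm. The image is virtual, upright and enlarged, on the same side as the object.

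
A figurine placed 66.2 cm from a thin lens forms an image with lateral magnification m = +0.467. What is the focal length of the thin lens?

f = -58.0 cm (diverging)

m = −d_i/d_o ⇒ d_i = −m·d_o = −(+0.467)·(66.2) = -30.92 cm.
1/f = 1/d_o + 1/d_i = 1/(66.2) + 1/(-30.92) = -0.01724, so f = -58.0 cm.
Since f is negative, the thin lens is diverging.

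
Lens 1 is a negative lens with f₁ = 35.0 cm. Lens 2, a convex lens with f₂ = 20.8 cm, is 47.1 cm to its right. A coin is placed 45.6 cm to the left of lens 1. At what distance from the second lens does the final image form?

30.2 cm

Lens 1 is diverging, so f₁ = −35.0 cm.
Lens 1: 1/d_i1 = 1/f₁ − 1/d_o1 = 1/(-35.0) − 1/(45.6) = -0.05050, so d_i1 = -19.80 cm.
The intermediate image is 19.80 cm to the left of lens 1 (virtual), which is 47.1 − (-19.80) = 66.90 cm to the left of lens 2, so d_o2 = +66.90 cm.
Lens 2: 1/d_i2 = 1/f₂ − 1/d_o2 = 1/(20.8) − 1/(66.90) = 0.03313, so d_i2 = 30.2 cm.
The final image is real, 30.2 cm to the right of lens 2 (overall magnification ≈ -0.20).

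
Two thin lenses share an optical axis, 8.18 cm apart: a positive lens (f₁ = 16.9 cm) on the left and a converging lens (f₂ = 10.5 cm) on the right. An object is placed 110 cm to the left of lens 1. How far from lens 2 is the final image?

5.55 cm

Lens 1: 1/d_i1 = 1/f₁ − 1/d_o1 = 1/(16.9) − 1/(110) = 0.05008, so d_i1 = 19.97 cm.
The intermediate image is 19.97 cm to the right of lens 1, which lies 11.79 cm to the right of lens 2 — a virtual object — so d_o2 = −11.79 cm.
Lens 2: 1/d_i2 = 1/f₂ − 1/d_o2 = 1/(10.5) − 1/(-11.79) = 0.1801, so d_i2 = 5.55 cm.
The final image is real, 5.55 cm to the right of lens 2 (overall magnification ≈ -0.086).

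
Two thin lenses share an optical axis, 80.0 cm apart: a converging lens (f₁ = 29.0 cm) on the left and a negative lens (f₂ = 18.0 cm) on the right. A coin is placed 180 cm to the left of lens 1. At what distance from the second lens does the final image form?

Lens 1: 1/d_i1 = 1/f₁ − 1/d_o1 = 1/(29.0) − 1/(180) = 0.02893, so d_i1 = 34.57 cm.
The intermediate image is 34.57 cm to the right of lens 1, which is 80.0 − (34.57) = 45.43 cm to the left of lens 2, so d_o2 = +45.43 cm.
Lens 2 is diverging, so f₂ = −18.0 cm.
Lens 2: 1/d_i2 = 1/f₂ − 1/d_o2 = 1/(-18.0) − 1/(45.43) = -0.07757, so d_i2 = -12.9 cm.
The final image is virtual, 12.9 cm to the left of lens 2 (overall magnification ≈ -0.054).

12.9 cm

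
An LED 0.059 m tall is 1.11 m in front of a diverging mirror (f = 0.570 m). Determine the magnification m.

For a diverging mirror, f = -0.570 m.
1/d_i = 1/f − 1/d_o = 1/(-0.5700) − 1/(1.11) = -2.655, so d_i = -0.3766 m.
m = −d_i/d_o = −(-0.3766)/(1.11) = +0.339.
The image is virtual, upright and reduced, behind the mirror.

m = +0.339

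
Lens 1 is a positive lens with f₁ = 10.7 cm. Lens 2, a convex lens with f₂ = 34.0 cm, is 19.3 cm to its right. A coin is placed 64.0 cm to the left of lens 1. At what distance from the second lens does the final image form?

7.96 cm

Lens 1: 1/d_i1 = 1/f₁ − 1/d_o1 = 1/(10.7) − 1/(64.0) = 0.07783, so d_i1 = 12.85 cm.
The intermediate image is 12.85 cm to the right of lens 1, which is 19.3 − (12.85) = 6.450 cm to the left of lens 2, so d_o2 = +6.450 cm.
Lens 2: 1/d_i2 = 1/f₂ − 1/d_o2 = 1/(34.0) − 1/(6.450) = -0.1256, so d_i2 = -7.96 cm.
The final image is virtual, 7.96 cm to the left of lens 2 (overall magnification ≈ -0.25).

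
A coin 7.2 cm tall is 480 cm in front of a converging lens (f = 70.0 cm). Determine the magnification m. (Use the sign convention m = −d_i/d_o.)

1/d_i = 1/f − 1/d_o = 1/(70.00) − 1/(480) = 0.01220, so d_i = 81.95 cm.
m = −d_i/d_o = −(81.95)/(480) = -0.171.
The image is real, inverted and reduced, on the far side of the lens.

m = -0.171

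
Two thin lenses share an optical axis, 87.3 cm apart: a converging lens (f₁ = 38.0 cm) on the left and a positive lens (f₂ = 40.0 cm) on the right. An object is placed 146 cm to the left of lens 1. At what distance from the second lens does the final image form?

Lens 1: 1/d_i1 = 1/f₁ − 1/d_o1 = 1/(38.0) − 1/(146) = 0.01947, so d_i1 = 51.37 cm.
The intermediate image is 51.37 cm to the right of lens 1, which is 87.3 − (51.37) = 35.93 cm to the left of lens 2, so d_o2 = +35.93 cm.
Lens 2: 1/d_i2 = 1/f₂ − 1/d_o2 = 1/(40.0) − 1/(35.93) = -0.002832, so d_i2 = -353 cm.
The final image is virtual, 353 cm to the left of lens 2 (overall magnification ≈ -3.5).

353 cm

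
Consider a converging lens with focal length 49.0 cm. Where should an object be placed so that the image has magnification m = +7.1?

42.1 cm

m = −d_i/d_o ⇒ d_i = −m·d_o.
1/f = 1/d_o + 1/d_i = 1/d_o − 1/(m·d_o) = (1 − 1/m)/d_o, so d_o = f(1 − 1/m) = (49.00)(1 − 1/(+7.1)) = 42.1 cm.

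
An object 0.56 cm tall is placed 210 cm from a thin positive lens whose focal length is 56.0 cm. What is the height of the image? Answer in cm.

1/d_i = 1/f − 1/d_o = 1/(56.00) − 1/(210) = 0.01310, so d_i = 76.36 cm.
m = −d_i/d_o = -0.3636.
|h_i| = |m|·h_o = 0.3636 × 0.56 = 0.204 cm. The image is real, inverted and reduced, on the far side of the lens.

0.204 cm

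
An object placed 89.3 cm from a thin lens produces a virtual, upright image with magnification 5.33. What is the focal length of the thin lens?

f = 110 cm (converging)

m = −d_i/d_o ⇒ d_i = −m·d_o = −(+5.33)·(89.3) = -476.0 cm.
1/f = 1/d_o + 1/d_i = 1/(89.3) + 1/(-476.0) = 0.009097, so f = 110 cm.
Since f is positive, the thin lens is converging.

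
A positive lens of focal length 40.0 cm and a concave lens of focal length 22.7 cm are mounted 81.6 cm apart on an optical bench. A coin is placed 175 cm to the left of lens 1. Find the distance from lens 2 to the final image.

12.9 cm

Lens 1: 1/d_i1 = 1/f₁ − 1/d_o1 = 1/(40.0) − 1/(175) = 0.01929, so d_i1 = 51.85 cm.
The intermediate image is 51.85 cm to the right of lens 1, which is 81.6 − (51.85) = 29.75 cm to the left of lens 2, so d_o2 = +29.75 cm.
Lens 2 is diverging, so f₂ = −22.7 cm.
Lens 2: 1/d_i2 = 1/f₂ − 1/d_o2 = 1/(-22.7) − 1/(29.75) = -0.07767, so d_i2 = -12.9 cm.
The final image is virtual, 12.9 cm to the left of lens 2 (overall magnification ≈ -0.13).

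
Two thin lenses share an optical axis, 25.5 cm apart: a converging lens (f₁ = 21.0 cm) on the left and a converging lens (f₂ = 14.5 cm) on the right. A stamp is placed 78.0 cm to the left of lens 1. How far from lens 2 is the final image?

2.65 cm

Lens 1: 1/d_i1 = 1/f₁ − 1/d_o1 = 1/(21.0) − 1/(78.0) = 0.03480, so d_i1 = 28.74 cm.
The intermediate image is 28.74 cm to the right of lens 1, which lies 3.240 cm to the right of lens 2 — a virtual object — so d_o2 = −3.240 cm.
Lens 2: 1/d_i2 = 1/f₂ − 1/d_o2 = 1/(14.5) − 1/(-3.240) = 0.3776, so d_i2 = 2.65 cm.
The final image is real, 2.65 cm to the right of lens 2 (overall magnification ≈ -0.30).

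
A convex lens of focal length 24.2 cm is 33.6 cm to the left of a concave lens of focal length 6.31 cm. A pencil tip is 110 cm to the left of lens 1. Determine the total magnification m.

m = -0.200

Lens 1: 1/d_i1 = 1/(24.2) − 1/(110) = 0.03223, so d_i1 = 31.03 cm; m₁ = −d_i1/d_o1 = -0.2821.
d_o2 = 33.6 − (31.03) = 2.570 cm.
f₂ = −6.31 cm (diverging).
Lens 2: 1/d_i2 = 1/(-6.31) − 1/(2.570) = -0.5476, so d_i2 = -1.826 cm; m₂ = −d_i2/d_o2 = +0.7106.
m = m₁·m₂ = (-0.2821)(+0.7106) = -0.200.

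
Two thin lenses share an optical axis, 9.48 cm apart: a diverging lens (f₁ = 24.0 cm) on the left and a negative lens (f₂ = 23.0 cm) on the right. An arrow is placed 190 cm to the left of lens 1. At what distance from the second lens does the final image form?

Lens 1 is diverging, so f₁ = −24.0 cm.
Lens 1: 1/d_i1 = 1/f₁ − 1/d_o1 = 1/(-24.0) − 1/(190) = -0.04693, so d_i1 = -21.31 cm.
The intermediate image is 21.31 cm to the left of lens 1 (virtual), which is 9.48 − (-21.31) = 30.79 cm to the left of lens 2, so d_o2 = +30.79 cm.
Lens 2 is diverging, so f₂ = −23.0 cm.
Lens 2: 1/d_i2 = 1/f₂ − 1/d_o2 = 1/(-23.0) − 1/(30.79) = -0.07596, so d_i2 = -13.2 cm.
The final image is virtual, 13.2 cm to the left of lens 2 (overall magnification ≈ 0.048).

13.2 cm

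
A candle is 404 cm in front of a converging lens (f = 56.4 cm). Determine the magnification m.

m = -0.162

1/d_i = 1/f − 1/d_o = 1/(56.40) − 1/(404) = 0.01526, so d_i = 65.55 cm.
m = −d_i/d_o = −(65.55)/(404) = -0.162.
The image is real, inverted and reduced, on the far side of the lens.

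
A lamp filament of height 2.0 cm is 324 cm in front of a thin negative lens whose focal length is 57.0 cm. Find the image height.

0.299 cm

For a negative lens, f = -57.0 cm.
1/d_i = 1/f − 1/d_o = 1/(-57.00) − 1/(324) = -0.02063, so d_i = -48.47 cm.
m = −d_i/d_o = +0.1496.
|h_i| = |m|·h_o = 0.1496 × 2.0 = 0.299 cm. The image is virtual, upright and reduced, on the same side as the object.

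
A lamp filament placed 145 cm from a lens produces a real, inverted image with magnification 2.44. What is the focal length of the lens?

f = 103 cm (converging)

m = −d_i/d_o ⇒ d_i = −m·d_o = −(-2.44)·(145) = 353.8 cm.
1/f = 1/d_o + 1/d_i = 1/(145) + 1/(353.8) = 0.009723, so f = 103 cm.
Since f is positive, the lens is converging.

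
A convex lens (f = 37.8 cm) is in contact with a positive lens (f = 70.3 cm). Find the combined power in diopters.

P₁ = 1/f₁ = 1/(0.378 m) = +2.646 D; P₂ = 1/f₂ = 1/(0.703 m) = +1.422 D.
For thin lenses in contact, P = P₁ + P₂ = (+2.646) + (+1.422) = +4.07 D.

P = +4.07 D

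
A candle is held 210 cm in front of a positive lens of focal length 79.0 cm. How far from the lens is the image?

Lens equation: 1/d_i = 1/f − 1/d_o = 1/(79.00) − 1/(210) = 0.01266 − 0.004762 = 0.007896, so d_i = 127 cm.
The image is real, inverted and reduced, on the far side of the lens.

127 cm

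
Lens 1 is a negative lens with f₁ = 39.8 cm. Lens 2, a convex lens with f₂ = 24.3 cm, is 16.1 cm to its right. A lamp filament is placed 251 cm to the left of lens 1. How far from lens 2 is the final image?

46.9 cm

Lens 1 is diverging, so f₁ = −39.8 cm.
Lens 1: 1/d_i1 = 1/f₁ − 1/d_o1 = 1/(-39.8) − 1/(251) = -0.02911, so d_i1 = -34.35 cm.
The intermediate image is 34.35 cm to the left of lens 1 (virtual), which is 16.1 − (-34.35) = 50.45 cm to the left of lens 2, so d_o2 = +50.45 cm.
Lens 2: 1/d_i2 = 1/f₂ − 1/d_o2 = 1/(24.3) − 1/(50.45) = 0.02133, so d_i2 = 46.9 cm.
The final image is real, 46.9 cm to the right of lens 2 (overall magnification ≈ -0.13).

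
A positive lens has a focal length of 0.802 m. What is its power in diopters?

P = 1/f = 1/(0.802 m) = +1.25 D.

P = +1.25 D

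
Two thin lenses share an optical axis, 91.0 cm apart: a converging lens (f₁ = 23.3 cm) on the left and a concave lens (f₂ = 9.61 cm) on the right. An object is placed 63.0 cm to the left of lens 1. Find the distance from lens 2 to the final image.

8.16 cm

Lens 1: 1/d_i1 = 1/f₁ − 1/d_o1 = 1/(23.3) − 1/(63.0) = 0.02705, so d_i1 = 36.97 cm.
The intermediate image is 36.97 cm to the right of lens 1, which is 91.0 − (36.97) = 54.03 cm to the left of lens 2, so d_o2 = +54.03 cm.
Lens 2 is diverging, so f₂ = −9.61 cm.
Lens 2: 1/d_i2 = 1/f₂ − 1/d_o2 = 1/(-9.61) − 1/(54.03) = -0.1226, so d_i2 = -8.16 cm.
The final image is virtual, 8.16 cm to the left of lens 2 (overall magnification ≈ -0.089).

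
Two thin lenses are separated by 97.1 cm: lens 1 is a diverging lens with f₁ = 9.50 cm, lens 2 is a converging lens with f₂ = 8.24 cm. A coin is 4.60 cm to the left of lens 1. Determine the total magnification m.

f₁ = −9.50 cm (diverging).
Lens 1: 1/d_i1 = 1/(-9.50) − 1/(4.60) = -0.3227, so d_i1 = -3.099 cm; m₁ = −d_i1/d_o1 = +0.6737.
d_o2 = 97.1 − (-3.099) = 100.2 cm.
Lens 2: 1/d_i2 = 1/(8.24) − 1/(100.2) = 0.1114, so d_i2 = 8.978 cm; m₂ = −d_i2/d_o2 = -0.08960.
m = m₁·m₂ = (+0.6737)(-0.08960) = -0.0604.

m = -0.0604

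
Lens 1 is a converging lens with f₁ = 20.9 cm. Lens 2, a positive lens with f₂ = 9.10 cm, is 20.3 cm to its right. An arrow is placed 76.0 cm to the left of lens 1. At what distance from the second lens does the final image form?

Lens 1: 1/d_i1 = 1/f₁ − 1/d_o1 = 1/(20.9) − 1/(76.0) = 0.03469, so d_i1 = 28.83 cm.
The intermediate image is 28.83 cm to the right of lens 1, which lies 8.530 cm to the right of lens 2 — a virtual object — so d_o2 = −8.530 cm.
Lens 2: 1/d_i2 = 1/f₂ − 1/d_o2 = 1/(9.10) − 1/(-8.530) = 0.2271, so d_i2 = 4.40 cm.
The final image is real, 4.40 cm to the right of lens 2 (overall magnification ≈ -0.20).

4.40 cm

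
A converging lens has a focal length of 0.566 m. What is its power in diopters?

P = 1/f = 1/(0.566 m) = +1.77 D.

P = +1.77 D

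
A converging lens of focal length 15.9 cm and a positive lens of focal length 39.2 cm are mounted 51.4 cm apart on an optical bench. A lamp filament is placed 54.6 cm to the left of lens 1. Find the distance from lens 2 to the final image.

111 cm

Lens 1: 1/d_i1 = 1/f₁ − 1/d_o1 = 1/(15.9) − 1/(54.6) = 0.04458, so d_i1 = 22.43 cm.
The intermediate image is 22.43 cm to the right of lens 1, which is 51.4 − (22.43) = 28.97 cm to the left of lens 2, so d_o2 = +28.97 cm.
Lens 2: 1/d_i2 = 1/f₂ − 1/d_o2 = 1/(39.2) − 1/(28.97) = -0.009008, so d_i2 = -111 cm.
The final image is virtual, 111 cm to the left of lens 2 (overall magnification ≈ -1.6).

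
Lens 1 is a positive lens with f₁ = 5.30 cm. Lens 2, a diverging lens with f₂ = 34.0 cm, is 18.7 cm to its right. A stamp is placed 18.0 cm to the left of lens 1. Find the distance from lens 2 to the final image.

Lens 1: 1/d_i1 = 1/f₁ − 1/d_o1 = 1/(5.30) − 1/(18.0) = 0.1331, so d_i1 = 7.512 cm.
The intermediate image is 7.512 cm to the right of lens 1, which is 18.7 − (7.512) = 11.19 cm to the left of lens 2, so d_o2 = +11.19 cm.
Lens 2 is diverging, so f₂ = −34.0 cm.
Lens 2: 1/d_i2 = 1/f₂ − 1/d_o2 = 1/(-34.0) − 1/(11.19) = -0.1188, so d_i2 = -8.42 cm.
The final image is virtual, 8.42 cm to the left of lens 2 (overall magnification ≈ -0.31).

8.42 cm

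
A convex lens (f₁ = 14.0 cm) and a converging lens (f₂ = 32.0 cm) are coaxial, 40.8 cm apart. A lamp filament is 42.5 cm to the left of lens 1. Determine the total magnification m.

m = -1.30

Lens 1: 1/d_i1 = 1/(14.0) − 1/(42.5) = 0.04790, so d_i1 = 20.88 cm; m₁ = −d_i1/d_o1 = -0.4913.
d_o2 = 40.8 − (20.88) = 19.92 cm.
Lens 2: 1/d_i2 = 1/(32.0) − 1/(19.92) = -0.01895, so d_i2 = -52.77 cm; m₂ = −d_i2/d_o2 = +2.649.
m = m₁·m₂ = (-0.4913)(+2.649) = -1.30.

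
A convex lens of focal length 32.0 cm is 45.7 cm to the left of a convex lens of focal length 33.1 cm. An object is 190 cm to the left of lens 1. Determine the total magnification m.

Lens 1: 1/d_i1 = 1/(32.0) − 1/(190) = 0.02599, so d_i1 = 38.48 cm; m₁ = −d_i1/d_o1 = -0.2025.
d_o2 = 45.7 − (38.48) = 7.220 cm.
Lens 2: 1/d_i2 = 1/(33.1) − 1/(7.220) = -0.1083, so d_i2 = -9.234 cm; m₂ = −d_i2/d_o2 = +1.279.
m = m₁·m₂ = (-0.2025)(+1.279) = -0.259.

m = -0.259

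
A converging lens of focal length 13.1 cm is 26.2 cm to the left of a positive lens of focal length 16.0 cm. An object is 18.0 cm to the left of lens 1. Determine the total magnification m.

Lens 1: 1/d_i1 = 1/(13.1) − 1/(18.0) = 0.02078, so d_i1 = 48.12 cm; m₁ = −d_i1/d_o1 = -2.673.
d_o2 = 26.2 − (48.12) = -21.92 cm (virtual object).
Lens 2: 1/d_i2 = 1/(16.0) − 1/(-21.92) = 0.1081, so d_i2 = 9.249 cm; m₂ = −d_i2/d_o2 = +0.4219.
m = m₁·m₂ = (-2.673)(+0.4219) = -1.13.

m = -1.13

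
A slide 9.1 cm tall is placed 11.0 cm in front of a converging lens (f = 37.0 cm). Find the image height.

1/d_i = 1/f − 1/d_o = 1/(37.00) − 1/(11.0) = -0.06388, so d_i = -15.65 cm.
m = −d_i/d_o = +1.423.
|h_i| = |m|·h_o = 1.423 × 9.1 = 12.9 cm. The image is virtual, upright and enlarged, on the same side as the object.

12.9 cm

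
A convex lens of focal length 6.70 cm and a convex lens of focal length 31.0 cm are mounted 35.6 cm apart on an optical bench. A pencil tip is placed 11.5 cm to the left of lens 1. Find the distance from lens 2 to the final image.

52.9 cm

Lens 1: 1/d_i1 = 1/f₁ − 1/d_o1 = 1/(6.70) − 1/(11.5) = 0.06230, so d_i1 = 16.05 cm.
The intermediate image is 16.05 cm to the right of lens 1, which is 35.6 − (16.05) = 19.55 cm to the left of lens 2, so d_o2 = +19.55 cm.
Lens 2: 1/d_i2 = 1/f₂ − 1/d_o2 = 1/(31.0) − 1/(19.55) = -0.01889, so d_i2 = -52.9 cm.
The final image is virtual, 52.9 cm to the left of lens 2 (overall magnification ≈ -3.8).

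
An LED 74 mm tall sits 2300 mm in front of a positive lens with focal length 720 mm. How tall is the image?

33.7 mm

1/d_i = 1/f − 1/d_o = 1/(720.0) − 1/(2300) = 0.0009541, so d_i = 1048 mm.
m = −d_i/d_o = -0.4557.
|h_i| = |m|·h_o = 0.4557 × 74 = 33.7 mm. The image is real, inverted and reduced, on the far side of the lens.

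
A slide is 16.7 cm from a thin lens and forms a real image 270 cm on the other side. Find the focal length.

f = 15.7 cm (converging)

Real image ⇒ d_i = +270 cm.
1/f = 1/d_o + 1/d_i = 1/(16.7) + 1/(270) = 0.06358, so f = 15.7 cm.
Since f is positive, the thin lens is converging.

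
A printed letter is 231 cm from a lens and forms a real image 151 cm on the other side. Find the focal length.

Real image ⇒ d_i = +151 cm.
1/f = 1/d_o + 1/d_i = 1/(231) + 1/(151) = 0.01095, so f = 91.3 cm.
Since f is positive, the lens is converging.

f = 91.3 cm (converging)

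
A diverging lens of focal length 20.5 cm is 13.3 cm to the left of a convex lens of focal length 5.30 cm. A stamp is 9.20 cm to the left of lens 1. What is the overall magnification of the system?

f₁ = −20.5 cm (diverging).
Lens 1: 1/d_i1 = 1/(-20.5) − 1/(9.20) = -0.1575, so d_i1 = -6.350 cm; m₁ = −d_i1/d_o1 = +0.6902.
d_o2 = 13.3 − (-6.350) = 19.65 cm.
Lens 2: 1/d_i2 = 1/(5.30) − 1/(19.65) = 0.1378, so d_i2 = 7.257 cm; m₂ = −d_i2/d_o2 = -0.3693.
m = m₁·m₂ = (+0.6902)(-0.3693) = -0.255.

m = -0.255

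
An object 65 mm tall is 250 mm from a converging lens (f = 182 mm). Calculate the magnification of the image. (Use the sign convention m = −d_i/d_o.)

m = -2.68

1/d_i = 1/f − 1/d_o = 1/(182.0) − 1/(250) = 0.001495, so d_i = 669.1 mm.
m = −d_i/d_o = −(669.1)/(250) = -2.68.
The image is real, inverted and enlarged, on the far side of the lens.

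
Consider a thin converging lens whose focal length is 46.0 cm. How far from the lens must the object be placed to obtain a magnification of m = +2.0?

23.0 cm

m = −d_i/d_o ⇒ d_i = −m·d_o.
1/f = 1/d_o + 1/d_i = 1/d_o − 1/(m·d_o) = (1 − 1/m)/d_o, so d_o = f(1 − 1/m) = (46.00)(1 − 1/(+2.0)) = 23.0 cm.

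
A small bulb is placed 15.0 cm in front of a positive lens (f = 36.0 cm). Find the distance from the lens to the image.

Thin-lens equation: 1/d_i = 1/f − 1/d_o = 1/(36.00) − 1/(15.0) = 0.02778 − 0.06667 = -0.03889, so d_i = -25.7 cm.
The image is virtual, upright and enlarged, on the same side as the object.

25.7 cm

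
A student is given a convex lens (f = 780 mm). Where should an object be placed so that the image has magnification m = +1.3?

m = −d_i/d_o ⇒ d_i = −m·d_o.
1/f = 1/d_o + 1/d_i = 1/d_o − 1/(m·d_o) = (1 − 1/m)/d_o, so d_o = f(1 − 1/m) = (780.0)(1 − 1/(+1.3)) = 180 mm.

180 mm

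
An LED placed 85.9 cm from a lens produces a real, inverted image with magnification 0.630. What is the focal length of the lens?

m = −d_i/d_o ⇒ d_i = −m·d_o = −(-0.630)·(85.9) = 54.12 cm.
1/f = 1/d_o + 1/d_i = 1/(85.9) + 1/(54.12) = 0.03012, so f = 33.2 cm.
Since f is positive, the lens is converging.

f = 33.2 cm (converging)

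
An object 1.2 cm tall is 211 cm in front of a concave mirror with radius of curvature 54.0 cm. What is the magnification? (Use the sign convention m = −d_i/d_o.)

m = -0.147

f = R/2 = 54.0/2 = 27.00 cm.
1/d_i = 1/f − 1/d_o = 1/(27.00) − 1/(211) = 0.03230, so d_i = 30.96 cm.
m = −d_i/d_o = −(30.96)/(211) = -0.147.
The image is real, inverted and reduced, in front of the mirror.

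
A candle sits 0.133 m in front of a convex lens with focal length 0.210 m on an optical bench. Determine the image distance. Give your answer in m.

Thin-lens equation: 1/v = 1/f − 1/u = 1/(0.2100) − 1/(0.133) = 4.762 − 7.519 = -2.757, so v = -0.363 m.
The image is virtual, upright and enlarged, on the same side as the object.

0.363 m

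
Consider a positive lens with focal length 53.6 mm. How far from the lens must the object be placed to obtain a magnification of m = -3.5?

68.9 mm

m = −d_i/d_o ⇒ d_i = −m·d_o.
1/f = 1/d_o + 1/d_i = 1/d_o − 1/(m·d_o) = (1 − 1/m)/d_o, so d_o = f(1 − 1/m) = (53.60)(1 − 1/(-3.5)) = 68.9 mm.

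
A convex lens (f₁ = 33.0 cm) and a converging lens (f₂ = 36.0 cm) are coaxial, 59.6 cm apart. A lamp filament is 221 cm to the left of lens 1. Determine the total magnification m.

m = -0.416

Lens 1: 1/d_i1 = 1/(33.0) − 1/(221) = 0.02578, so d_i1 = 38.79 cm; m₁ = −d_i1/d_o1 = -0.1755.
d_o2 = 59.6 − (38.79) = 20.81 cm.
Lens 2: 1/d_i2 = 1/(36.0) − 1/(20.81) = -0.02028, so d_i2 = -49.32 cm; m₂ = −d_i2/d_o2 = +2.370.
m = m₁·m₂ = (-0.1755)(+2.370) = -0.416.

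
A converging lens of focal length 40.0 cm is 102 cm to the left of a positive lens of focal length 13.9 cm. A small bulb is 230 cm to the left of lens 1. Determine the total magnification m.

Lens 1: 1/d_i1 = 1/(40.0) − 1/(230) = 0.02065, so d_i1 = 48.42 cm; m₁ = −d_i1/d_o1 = -0.2105.
d_o2 = 102 − (48.42) = 53.58 cm.
Lens 2: 1/d_i2 = 1/(13.9) − 1/(53.58) = 0.05328, so d_i2 = 18.77 cm; m₂ = −d_i2/d_o2 = -0.3503.
m = m₁·m₂ = (-0.2105)(-0.3503) = +0.0737.

m = +0.0737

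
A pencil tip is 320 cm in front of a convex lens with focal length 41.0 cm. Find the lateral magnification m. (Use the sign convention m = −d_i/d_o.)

1/d_i = 1/f − 1/d_o = 1/(41.00) − 1/(320) = 0.02127, so d_i = 47.03 cm.
m = −d_i/d_o = −(47.03)/(320) = -0.147.
The image is real, inverted and reduced, on the far side of the lens.

m = -0.147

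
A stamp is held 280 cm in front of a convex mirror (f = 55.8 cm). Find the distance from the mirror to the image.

46.5 cm

For a convex mirror, f = -55.8 cm.
Mirror equation: 1/s_i = 1/f − 1/s_o = 1/(-55.80) − 1/(280) = -0.01792 − 0.003571 = -0.02149, so s_i = -46.5 cm.
The image is virtual, upright and reduced, behind the mirror.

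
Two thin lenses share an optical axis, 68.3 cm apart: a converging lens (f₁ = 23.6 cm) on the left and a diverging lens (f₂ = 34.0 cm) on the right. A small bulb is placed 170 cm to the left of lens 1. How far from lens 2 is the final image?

Lens 1: 1/d_i1 = 1/f₁ − 1/d_o1 = 1/(23.6) − 1/(170) = 0.03649, so d_i1 = 27.40 cm.
The intermediate image is 27.40 cm to the right of lens 1, which is 68.3 − (27.40) = 40.90 cm to the left of lens 2, so d_o2 = +40.90 cm.
Lens 2 is diverging, so f₂ = −34.0 cm.
Lens 2: 1/d_i2 = 1/f₂ − 1/d_o2 = 1/(-34.0) − 1/(40.90) = -0.05386, so d_i2 = -18.6 cm.
The final image is virtual, 18.6 cm to the left of lens 2 (overall magnification ≈ -0.073).

18.6 cm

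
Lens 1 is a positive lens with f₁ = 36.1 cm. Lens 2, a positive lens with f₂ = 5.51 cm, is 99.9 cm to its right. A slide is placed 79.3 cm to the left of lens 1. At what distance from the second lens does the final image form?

Lens 1: 1/d_i1 = 1/f₁ − 1/d_o1 = 1/(36.1) − 1/(79.3) = 0.01509, so d_i1 = 66.27 cm.
The intermediate image is 66.27 cm to the right of lens 1, which is 99.9 − (66.27) = 33.63 cm to the left of lens 2, so d_o2 = +33.63 cm.
Lens 2: 1/d_i2 = 1/f₂ − 1/d_o2 = 1/(5.51) − 1/(33.63) = 0.1518, so d_i2 = 6.59 cm.
The final image is real, 6.59 cm to the right of lens 2 (overall magnification ≈ 0.16).

6.59 cm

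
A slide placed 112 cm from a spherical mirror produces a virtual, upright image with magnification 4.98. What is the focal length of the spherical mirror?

f = 140 cm (concave)

m = −d_i/d_o ⇒ d_i = −m·d_o = −(+4.98)·(112) = -557.8 cm.
1/f = 1/d_o + 1/d_i = 1/(112) + 1/(-557.8) = 0.007136, so f = 140 cm.
Since f is positive, the spherical mirror is concave.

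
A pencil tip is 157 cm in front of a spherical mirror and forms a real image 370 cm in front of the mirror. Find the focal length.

f = 110 cm (concave)

Real image ⇒ d_i = +370 cm.
1/f = 1/d_o + 1/d_i = 1/(157) + 1/(370) = 0.009072, so f = 110 cm.
Since f is positive, the spherical mirror is concave.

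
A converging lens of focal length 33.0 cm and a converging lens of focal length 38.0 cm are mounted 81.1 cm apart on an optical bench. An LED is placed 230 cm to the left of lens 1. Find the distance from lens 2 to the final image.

Lens 1: 1/d_i1 = 1/f₁ − 1/d_o1 = 1/(33.0) − 1/(230) = 0.02596, so d_i1 = 38.53 cm.
The intermediate image is 38.53 cm to the right of lens 1, which is 81.1 − (38.53) = 42.57 cm to the left of lens 2, so d_o2 = +42.57 cm.
Lens 2: 1/d_i2 = 1/f₂ − 1/d_o2 = 1/(38.0) − 1/(42.57) = 0.002825, so d_i2 = 354 cm.
The final image is real, 354 cm to the right of lens 2 (overall magnification ≈ 1.4).

354 cm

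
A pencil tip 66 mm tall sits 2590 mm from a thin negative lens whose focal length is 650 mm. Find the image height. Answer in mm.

For a negative lens, f = -650 mm.
1/d_i = 1/f − 1/d_o = 1/(-650.0) − 1/(2590) = -0.001925, so d_i = -519.6 mm.
m = −d_i/d_o = +0.2006.
|h_i| = |m|·h_o = 0.2006 × 66 = 13.2 mm. The image is virtual, upright and reduced, on the same side as the object.

13.2 mm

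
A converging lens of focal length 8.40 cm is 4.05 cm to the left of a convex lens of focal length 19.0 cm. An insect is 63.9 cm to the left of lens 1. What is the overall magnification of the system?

Lens 1: 1/d_i1 = 1/(8.40) − 1/(63.9) = 0.1034, so d_i1 = 9.671 cm; m₁ = −d_i1/d_o1 = -0.1513.
d_o2 = 4.05 − (9.671) = -5.621 cm (virtual object).
Lens 2: 1/d_i2 = 1/(19.0) − 1/(-5.621) = 0.2305, so d_i2 = 4.338 cm; m₂ = −d_i2/d_o2 = +0.7717.
m = m₁·m₂ = (-0.1513)(+0.7717) = -0.117.

m = -0.117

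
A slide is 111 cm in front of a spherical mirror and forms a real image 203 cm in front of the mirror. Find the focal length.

Real image ⇒ d_i = +203 cm.
1/f = 1/d_o + 1/d_i = 1/(111) + 1/(203) = 0.01394, so f = 71.8 cm.
Since f is positive, the spherical mirror is concave.

f = 71.8 cm (concave)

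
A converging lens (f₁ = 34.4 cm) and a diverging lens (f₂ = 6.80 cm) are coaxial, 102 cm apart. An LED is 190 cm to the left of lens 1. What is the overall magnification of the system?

Lens 1: 1/d_i1 = 1/(34.4) − 1/(190) = 0.02381, so d_i1 = 42.01 cm; m₁ = −d_i1/d_o1 = -0.2211.
d_o2 = 102 − (42.01) = 59.99 cm.
f₂ = −6.80 cm (diverging).
Lens 2: 1/d_i2 = 1/(-6.80) − 1/(59.99) = -0.1637, so d_i2 = -6.108 cm; m₂ = −d_i2/d_o2 = +0.1018.
m = m₁·m₂ = (-0.2211)(+0.1018) = -0.0225.

m = -0.0225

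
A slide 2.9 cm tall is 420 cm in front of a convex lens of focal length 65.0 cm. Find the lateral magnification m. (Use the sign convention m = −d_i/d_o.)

1/d_i = 1/f − 1/d_o = 1/(65.00) − 1/(420) = 0.01300, so d_i = 76.90 cm.
m = −d_i/d_o = −(76.90)/(420) = -0.183.
The image is real, inverted and reduced, on the far side of the lens.

m = -0.183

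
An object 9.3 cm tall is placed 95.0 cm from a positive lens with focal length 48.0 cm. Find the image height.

1/d_i = 1/f − 1/d_o = 1/(48.00) − 1/(95.0) = 0.01031, so d_i = 97.02 cm.
m = −d_i/d_o = -1.021.
|h_i| = |m|·h_o = 1.021 × 9.3 = 9.50 cm. The image is real, inverted and enlarged, on the far side of the lens.

9.50 cm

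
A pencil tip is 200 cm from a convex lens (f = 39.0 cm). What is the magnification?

1/d_i = 1/f − 1/d_o = 1/(39.00) − 1/(200) = 0.02064, so d_i = 48.45 cm.
m = −d_i/d_o = −(48.45)/(200) = -0.242.
The image is real, inverted and reduced, on the far side of the lens.

m = -0.242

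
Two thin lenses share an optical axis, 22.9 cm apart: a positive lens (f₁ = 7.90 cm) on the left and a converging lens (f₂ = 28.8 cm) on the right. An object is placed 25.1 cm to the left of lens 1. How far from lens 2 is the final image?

Lens 1: 1/d_i1 = 1/f₁ − 1/d_o1 = 1/(7.90) − 1/(25.1) = 0.08674, so d_i1 = 11.53 cm.
The intermediate image is 11.53 cm to the right of lens 1, which is 22.9 − (11.53) = 11.37 cm to the left of lens 2, so d_o2 = +11.37 cm.
Lens 2: 1/d_i2 = 1/f₂ − 1/d_o2 = 1/(28.8) − 1/(11.37) = -0.05323, so d_i2 = -18.8 cm.
The final image is virtual, 18.8 cm to the left of lens 2 (overall magnification ≈ -0.76).

18.8 cm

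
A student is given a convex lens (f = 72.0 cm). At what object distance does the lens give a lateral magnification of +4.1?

54.4 cm

m = −d_i/d_o ⇒ d_i = −m·d_o.
1/f = 1/d_o + 1/d_i = 1/d_o − 1/(m·d_o) = (1 − 1/m)/d_o, so d_o = f(1 − 1/m) = (72.00)(1 − 1/(+4.1)) = 54.4 cm.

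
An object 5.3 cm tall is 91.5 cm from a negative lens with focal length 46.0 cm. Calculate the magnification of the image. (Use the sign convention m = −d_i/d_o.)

m = +0.335

For a negative lens, f = -46.0 cm.
1/d_i = 1/f − 1/d_o = 1/(-46.00) − 1/(91.5) = -0.03267, so d_i = -30.61 cm.
m = −d_i/d_o = −(-30.61)/(91.5) = +0.335.
The image is virtual, upright and reduced, on the same side as the object.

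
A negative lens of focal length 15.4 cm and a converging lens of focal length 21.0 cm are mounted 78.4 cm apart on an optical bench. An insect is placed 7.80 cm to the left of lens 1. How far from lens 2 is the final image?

28.0 cm

Lens 1 is diverging, so f₁ = −15.4 cm.
Lens 1: 1/d_i1 = 1/f₁ − 1/d_o1 = 1/(-15.4) − 1/(7.80) = -0.1931, so d_i1 = -5.178 cm.
The intermediate image is 5.178 cm to the left of lens 1 (virtual), which is 78.4 − (-5.178) = 83.58 cm to the left of lens 2, so d_o2 = +83.58 cm.
Lens 2: 1/d_i2 = 1/f₂ − 1/d_o2 = 1/(21.0) − 1/(83.58) = 0.03565, so d_i2 = 28.0 cm.
The final image is real, 28.0 cm to the right of lens 2 (overall magnification ≈ -0.22).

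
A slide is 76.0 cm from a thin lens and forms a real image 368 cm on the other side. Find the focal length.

f = 63.0 cm (converging)

Real image ⇒ d_i = +368 cm.
1/f = 1/d_o + 1/d_i = 1/(76.0) + 1/(368) = 0.01588, so f = 63.0 cm.
Since f is positive, the thin lens is converging.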